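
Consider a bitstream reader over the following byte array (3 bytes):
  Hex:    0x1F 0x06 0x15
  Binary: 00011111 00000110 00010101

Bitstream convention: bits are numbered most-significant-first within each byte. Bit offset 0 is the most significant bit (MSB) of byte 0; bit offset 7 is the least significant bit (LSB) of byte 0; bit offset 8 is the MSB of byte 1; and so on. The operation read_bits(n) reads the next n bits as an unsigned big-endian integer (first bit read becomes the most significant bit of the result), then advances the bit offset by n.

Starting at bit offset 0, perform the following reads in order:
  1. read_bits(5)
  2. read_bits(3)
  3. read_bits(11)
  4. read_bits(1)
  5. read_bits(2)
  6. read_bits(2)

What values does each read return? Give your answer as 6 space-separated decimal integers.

Read 1: bits[0:5] width=5 -> value=3 (bin 00011); offset now 5 = byte 0 bit 5; 19 bits remain
Read 2: bits[5:8] width=3 -> value=7 (bin 111); offset now 8 = byte 1 bit 0; 16 bits remain
Read 3: bits[8:19] width=11 -> value=48 (bin 00000110000); offset now 19 = byte 2 bit 3; 5 bits remain
Read 4: bits[19:20] width=1 -> value=1 (bin 1); offset now 20 = byte 2 bit 4; 4 bits remain
Read 5: bits[20:22] width=2 -> value=1 (bin 01); offset now 22 = byte 2 bit 6; 2 bits remain
Read 6: bits[22:24] width=2 -> value=1 (bin 01); offset now 24 = byte 3 bit 0; 0 bits remain

Answer: 3 7 48 1 1 1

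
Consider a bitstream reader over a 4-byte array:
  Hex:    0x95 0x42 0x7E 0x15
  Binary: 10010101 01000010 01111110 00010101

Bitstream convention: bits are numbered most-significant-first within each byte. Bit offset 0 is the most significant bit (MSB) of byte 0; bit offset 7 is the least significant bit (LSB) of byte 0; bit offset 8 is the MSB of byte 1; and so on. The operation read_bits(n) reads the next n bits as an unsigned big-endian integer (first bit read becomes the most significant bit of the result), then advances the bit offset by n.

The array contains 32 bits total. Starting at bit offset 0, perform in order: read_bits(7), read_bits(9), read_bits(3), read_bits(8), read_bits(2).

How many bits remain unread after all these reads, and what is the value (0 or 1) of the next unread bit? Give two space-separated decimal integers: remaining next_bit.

Answer: 3 1

Derivation:
Read 1: bits[0:7] width=7 -> value=74 (bin 1001010); offset now 7 = byte 0 bit 7; 25 bits remain
Read 2: bits[7:16] width=9 -> value=322 (bin 101000010); offset now 16 = byte 2 bit 0; 16 bits remain
Read 3: bits[16:19] width=3 -> value=3 (bin 011); offset now 19 = byte 2 bit 3; 13 bits remain
Read 4: bits[19:27] width=8 -> value=240 (bin 11110000); offset now 27 = byte 3 bit 3; 5 bits remain
Read 5: bits[27:29] width=2 -> value=2 (bin 10); offset now 29 = byte 3 bit 5; 3 bits remain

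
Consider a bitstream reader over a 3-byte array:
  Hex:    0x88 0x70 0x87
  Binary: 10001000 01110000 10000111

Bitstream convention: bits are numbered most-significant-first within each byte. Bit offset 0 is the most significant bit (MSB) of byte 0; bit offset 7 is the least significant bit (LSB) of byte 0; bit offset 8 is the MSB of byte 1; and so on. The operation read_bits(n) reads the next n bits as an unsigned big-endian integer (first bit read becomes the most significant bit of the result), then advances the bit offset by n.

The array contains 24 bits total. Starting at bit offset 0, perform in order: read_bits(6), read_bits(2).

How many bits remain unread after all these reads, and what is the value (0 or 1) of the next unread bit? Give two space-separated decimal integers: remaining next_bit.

Answer: 16 0

Derivation:
Read 1: bits[0:6] width=6 -> value=34 (bin 100010); offset now 6 = byte 0 bit 6; 18 bits remain
Read 2: bits[6:8] width=2 -> value=0 (bin 00); offset now 8 = byte 1 bit 0; 16 bits remain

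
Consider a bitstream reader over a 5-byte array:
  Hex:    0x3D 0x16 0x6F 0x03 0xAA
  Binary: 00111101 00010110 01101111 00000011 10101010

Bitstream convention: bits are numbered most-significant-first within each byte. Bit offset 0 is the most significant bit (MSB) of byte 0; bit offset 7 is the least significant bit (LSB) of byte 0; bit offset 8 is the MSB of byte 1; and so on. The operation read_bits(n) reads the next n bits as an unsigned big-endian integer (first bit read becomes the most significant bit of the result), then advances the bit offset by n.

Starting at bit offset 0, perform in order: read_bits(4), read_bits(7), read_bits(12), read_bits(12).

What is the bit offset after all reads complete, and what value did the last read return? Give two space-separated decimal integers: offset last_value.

Read 1: bits[0:4] width=4 -> value=3 (bin 0011); offset now 4 = byte 0 bit 4; 36 bits remain
Read 2: bits[4:11] width=7 -> value=104 (bin 1101000); offset now 11 = byte 1 bit 3; 29 bits remain
Read 3: bits[11:23] width=12 -> value=2871 (bin 101100110111); offset now 23 = byte 2 bit 7; 17 bits remain
Read 4: bits[23:35] width=12 -> value=2077 (bin 100000011101); offset now 35 = byte 4 bit 3; 5 bits remain

Answer: 35 2077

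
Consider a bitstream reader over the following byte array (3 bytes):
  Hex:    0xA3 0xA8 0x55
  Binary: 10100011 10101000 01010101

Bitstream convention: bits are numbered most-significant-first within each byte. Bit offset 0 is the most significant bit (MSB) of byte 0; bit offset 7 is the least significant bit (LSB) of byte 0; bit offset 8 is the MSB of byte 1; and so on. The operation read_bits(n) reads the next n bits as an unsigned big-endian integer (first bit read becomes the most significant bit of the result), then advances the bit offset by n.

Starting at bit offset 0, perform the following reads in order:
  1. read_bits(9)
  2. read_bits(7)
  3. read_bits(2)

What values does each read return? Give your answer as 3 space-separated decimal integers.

Read 1: bits[0:9] width=9 -> value=327 (bin 101000111); offset now 9 = byte 1 bit 1; 15 bits remain
Read 2: bits[9:16] width=7 -> value=40 (bin 0101000); offset now 16 = byte 2 bit 0; 8 bits remain
Read 3: bits[16:18] width=2 -> value=1 (bin 01); offset now 18 = byte 2 bit 2; 6 bits remain

Answer: 327 40 1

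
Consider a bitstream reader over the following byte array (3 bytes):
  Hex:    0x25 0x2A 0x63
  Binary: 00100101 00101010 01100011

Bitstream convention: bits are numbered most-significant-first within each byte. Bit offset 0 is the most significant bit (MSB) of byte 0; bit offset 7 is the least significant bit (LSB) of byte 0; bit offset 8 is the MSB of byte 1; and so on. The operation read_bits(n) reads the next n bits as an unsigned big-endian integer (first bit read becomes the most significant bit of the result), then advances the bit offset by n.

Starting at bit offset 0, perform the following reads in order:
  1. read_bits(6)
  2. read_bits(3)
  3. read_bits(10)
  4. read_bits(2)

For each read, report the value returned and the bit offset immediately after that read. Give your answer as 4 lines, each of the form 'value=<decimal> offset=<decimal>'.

Answer: value=9 offset=6
value=2 offset=9
value=339 offset=19
value=0 offset=21

Derivation:
Read 1: bits[0:6] width=6 -> value=9 (bin 001001); offset now 6 = byte 0 bit 6; 18 bits remain
Read 2: bits[6:9] width=3 -> value=2 (bin 010); offset now 9 = byte 1 bit 1; 15 bits remain
Read 3: bits[9:19] width=10 -> value=339 (bin 0101010011); offset now 19 = byte 2 bit 3; 5 bits remain
Read 4: bits[19:21] width=2 -> value=0 (bin 00); offset now 21 = byte 2 bit 5; 3 bits remain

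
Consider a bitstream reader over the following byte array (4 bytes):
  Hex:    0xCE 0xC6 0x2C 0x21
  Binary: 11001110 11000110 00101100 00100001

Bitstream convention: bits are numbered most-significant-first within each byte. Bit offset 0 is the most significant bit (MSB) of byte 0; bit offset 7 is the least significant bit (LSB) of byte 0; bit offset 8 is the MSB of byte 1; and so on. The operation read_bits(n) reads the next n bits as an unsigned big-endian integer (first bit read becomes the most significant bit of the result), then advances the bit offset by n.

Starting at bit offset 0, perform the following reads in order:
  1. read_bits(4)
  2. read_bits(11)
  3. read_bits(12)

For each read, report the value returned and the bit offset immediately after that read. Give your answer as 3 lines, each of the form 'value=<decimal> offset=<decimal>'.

Read 1: bits[0:4] width=4 -> value=12 (bin 1100); offset now 4 = byte 0 bit 4; 28 bits remain
Read 2: bits[4:15] width=11 -> value=1891 (bin 11101100011); offset now 15 = byte 1 bit 7; 17 bits remain
Read 3: bits[15:27] width=12 -> value=353 (bin 000101100001); offset now 27 = byte 3 bit 3; 5 bits remain

Answer: value=12 offset=4
value=1891 offset=15
value=353 offset=27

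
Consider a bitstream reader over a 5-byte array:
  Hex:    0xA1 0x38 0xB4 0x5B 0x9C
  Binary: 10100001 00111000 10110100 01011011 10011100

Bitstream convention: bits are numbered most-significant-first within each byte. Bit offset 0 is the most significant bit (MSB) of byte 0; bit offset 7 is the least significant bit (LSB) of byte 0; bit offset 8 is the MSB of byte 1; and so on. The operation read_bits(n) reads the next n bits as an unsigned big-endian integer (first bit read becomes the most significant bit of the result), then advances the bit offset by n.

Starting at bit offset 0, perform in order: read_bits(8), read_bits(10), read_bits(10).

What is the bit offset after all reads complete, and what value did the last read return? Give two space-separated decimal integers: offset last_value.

Answer: 28 837

Derivation:
Read 1: bits[0:8] width=8 -> value=161 (bin 10100001); offset now 8 = byte 1 bit 0; 32 bits remain
Read 2: bits[8:18] width=10 -> value=226 (bin 0011100010); offset now 18 = byte 2 bit 2; 22 bits remain
Read 3: bits[18:28] width=10 -> value=837 (bin 1101000101); offset now 28 = byte 3 bit 4; 12 bits remain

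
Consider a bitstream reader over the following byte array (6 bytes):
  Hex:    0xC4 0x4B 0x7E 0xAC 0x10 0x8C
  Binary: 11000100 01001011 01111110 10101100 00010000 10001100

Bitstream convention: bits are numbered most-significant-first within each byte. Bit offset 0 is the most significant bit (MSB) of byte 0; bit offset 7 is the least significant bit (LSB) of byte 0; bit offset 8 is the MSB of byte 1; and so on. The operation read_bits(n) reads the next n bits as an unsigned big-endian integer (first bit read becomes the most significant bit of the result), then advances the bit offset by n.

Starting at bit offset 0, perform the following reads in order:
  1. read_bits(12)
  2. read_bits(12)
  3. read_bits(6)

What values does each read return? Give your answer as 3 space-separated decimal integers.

Read 1: bits[0:12] width=12 -> value=3140 (bin 110001000100); offset now 12 = byte 1 bit 4; 36 bits remain
Read 2: bits[12:24] width=12 -> value=2942 (bin 101101111110); offset now 24 = byte 3 bit 0; 24 bits remain
Read 3: bits[24:30] width=6 -> value=43 (bin 101011); offset now 30 = byte 3 bit 6; 18 bits remain

Answer: 3140 2942 43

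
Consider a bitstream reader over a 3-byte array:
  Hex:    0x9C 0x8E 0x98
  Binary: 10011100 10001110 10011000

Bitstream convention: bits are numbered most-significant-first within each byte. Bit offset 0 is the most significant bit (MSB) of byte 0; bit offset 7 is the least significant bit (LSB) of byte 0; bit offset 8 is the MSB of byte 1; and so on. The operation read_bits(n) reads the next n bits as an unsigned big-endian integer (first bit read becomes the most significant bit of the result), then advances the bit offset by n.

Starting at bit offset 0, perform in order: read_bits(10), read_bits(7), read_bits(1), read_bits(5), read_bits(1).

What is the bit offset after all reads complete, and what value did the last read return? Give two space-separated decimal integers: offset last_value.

Read 1: bits[0:10] width=10 -> value=626 (bin 1001110010); offset now 10 = byte 1 bit 2; 14 bits remain
Read 2: bits[10:17] width=7 -> value=29 (bin 0011101); offset now 17 = byte 2 bit 1; 7 bits remain
Read 3: bits[17:18] width=1 -> value=0 (bin 0); offset now 18 = byte 2 bit 2; 6 bits remain
Read 4: bits[18:23] width=5 -> value=12 (bin 01100); offset now 23 = byte 2 bit 7; 1 bits remain
Read 5: bits[23:24] width=1 -> value=0 (bin 0); offset now 24 = byte 3 bit 0; 0 bits remain

Answer: 24 0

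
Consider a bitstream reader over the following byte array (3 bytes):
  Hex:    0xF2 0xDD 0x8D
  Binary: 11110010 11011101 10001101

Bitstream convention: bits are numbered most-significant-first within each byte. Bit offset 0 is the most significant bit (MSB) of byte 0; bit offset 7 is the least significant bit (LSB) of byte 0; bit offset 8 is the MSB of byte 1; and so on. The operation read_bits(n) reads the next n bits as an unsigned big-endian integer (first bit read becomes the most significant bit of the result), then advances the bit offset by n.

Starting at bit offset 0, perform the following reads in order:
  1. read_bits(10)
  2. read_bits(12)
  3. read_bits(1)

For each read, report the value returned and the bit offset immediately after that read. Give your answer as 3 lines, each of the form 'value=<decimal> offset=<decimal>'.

Read 1: bits[0:10] width=10 -> value=971 (bin 1111001011); offset now 10 = byte 1 bit 2; 14 bits remain
Read 2: bits[10:22] width=12 -> value=1891 (bin 011101100011); offset now 22 = byte 2 bit 6; 2 bits remain
Read 3: bits[22:23] width=1 -> value=0 (bin 0); offset now 23 = byte 2 bit 7; 1 bits remain

Answer: value=971 offset=10
value=1891 offset=22
value=0 offset=23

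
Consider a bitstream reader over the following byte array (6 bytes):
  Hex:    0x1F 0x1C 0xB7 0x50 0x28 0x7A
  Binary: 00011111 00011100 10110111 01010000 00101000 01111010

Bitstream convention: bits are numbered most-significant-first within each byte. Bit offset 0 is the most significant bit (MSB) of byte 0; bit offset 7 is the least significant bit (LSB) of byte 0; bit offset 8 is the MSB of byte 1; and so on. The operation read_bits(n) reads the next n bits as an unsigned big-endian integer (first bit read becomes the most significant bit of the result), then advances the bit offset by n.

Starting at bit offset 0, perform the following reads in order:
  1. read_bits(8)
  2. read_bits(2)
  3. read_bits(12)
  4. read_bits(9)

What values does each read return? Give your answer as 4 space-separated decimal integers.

Answer: 31 0 1837 424

Derivation:
Read 1: bits[0:8] width=8 -> value=31 (bin 00011111); offset now 8 = byte 1 bit 0; 40 bits remain
Read 2: bits[8:10] width=2 -> value=0 (bin 00); offset now 10 = byte 1 bit 2; 38 bits remain
Read 3: bits[10:22] width=12 -> value=1837 (bin 011100101101); offset now 22 = byte 2 bit 6; 26 bits remain
Read 4: bits[22:31] width=9 -> value=424 (bin 110101000); offset now 31 = byte 3 bit 7; 17 bits remain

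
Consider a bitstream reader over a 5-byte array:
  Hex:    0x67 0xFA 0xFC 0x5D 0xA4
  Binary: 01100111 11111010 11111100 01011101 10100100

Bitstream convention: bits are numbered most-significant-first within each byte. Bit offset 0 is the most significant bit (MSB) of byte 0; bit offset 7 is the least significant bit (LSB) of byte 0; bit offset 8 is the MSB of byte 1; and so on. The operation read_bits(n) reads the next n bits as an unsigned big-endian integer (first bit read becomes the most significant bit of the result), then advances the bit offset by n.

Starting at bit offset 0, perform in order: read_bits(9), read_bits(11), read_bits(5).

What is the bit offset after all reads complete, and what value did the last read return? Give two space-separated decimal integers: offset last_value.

Answer: 25 24

Derivation:
Read 1: bits[0:9] width=9 -> value=207 (bin 011001111); offset now 9 = byte 1 bit 1; 31 bits remain
Read 2: bits[9:20] width=11 -> value=1967 (bin 11110101111); offset now 20 = byte 2 bit 4; 20 bits remain
Read 3: bits[20:25] width=5 -> value=24 (bin 11000); offset now 25 = byte 3 bit 1; 15 bits remain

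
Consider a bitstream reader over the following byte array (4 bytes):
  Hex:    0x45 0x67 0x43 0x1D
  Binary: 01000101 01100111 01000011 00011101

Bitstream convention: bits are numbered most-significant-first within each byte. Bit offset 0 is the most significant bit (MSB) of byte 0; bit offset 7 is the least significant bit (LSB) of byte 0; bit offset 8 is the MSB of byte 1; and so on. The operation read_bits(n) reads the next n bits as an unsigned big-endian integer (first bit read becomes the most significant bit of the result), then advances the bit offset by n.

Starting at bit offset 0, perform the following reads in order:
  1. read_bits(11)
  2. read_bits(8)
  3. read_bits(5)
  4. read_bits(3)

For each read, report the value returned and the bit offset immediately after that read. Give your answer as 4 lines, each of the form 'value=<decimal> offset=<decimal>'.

Read 1: bits[0:11] width=11 -> value=555 (bin 01000101011); offset now 11 = byte 1 bit 3; 21 bits remain
Read 2: bits[11:19] width=8 -> value=58 (bin 00111010); offset now 19 = byte 2 bit 3; 13 bits remain
Read 3: bits[19:24] width=5 -> value=3 (bin 00011); offset now 24 = byte 3 bit 0; 8 bits remain
Read 4: bits[24:27] width=3 -> value=0 (bin 000); offset now 27 = byte 3 bit 3; 5 bits remain

Answer: value=555 offset=11
value=58 offset=19
value=3 offset=24
value=0 offset=27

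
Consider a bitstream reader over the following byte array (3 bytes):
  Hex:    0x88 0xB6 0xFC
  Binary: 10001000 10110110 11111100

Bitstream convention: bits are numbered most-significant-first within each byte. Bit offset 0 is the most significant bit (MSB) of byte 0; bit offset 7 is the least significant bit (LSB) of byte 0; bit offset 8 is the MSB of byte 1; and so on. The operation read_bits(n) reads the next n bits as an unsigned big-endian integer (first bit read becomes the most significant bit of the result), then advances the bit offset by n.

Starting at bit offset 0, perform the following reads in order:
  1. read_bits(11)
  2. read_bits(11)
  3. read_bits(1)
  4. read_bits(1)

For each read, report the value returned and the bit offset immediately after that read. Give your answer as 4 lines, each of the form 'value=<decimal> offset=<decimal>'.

Answer: value=1093 offset=11
value=1471 offset=22
value=0 offset=23
value=0 offset=24

Derivation:
Read 1: bits[0:11] width=11 -> value=1093 (bin 10001000101); offset now 11 = byte 1 bit 3; 13 bits remain
Read 2: bits[11:22] width=11 -> value=1471 (bin 10110111111); offset now 22 = byte 2 bit 6; 2 bits remain
Read 3: bits[22:23] width=1 -> value=0 (bin 0); offset now 23 = byte 2 bit 7; 1 bits remain
Read 4: bits[23:24] width=1 -> value=0 (bin 0); offset now 24 = byte 3 bit 0; 0 bits remain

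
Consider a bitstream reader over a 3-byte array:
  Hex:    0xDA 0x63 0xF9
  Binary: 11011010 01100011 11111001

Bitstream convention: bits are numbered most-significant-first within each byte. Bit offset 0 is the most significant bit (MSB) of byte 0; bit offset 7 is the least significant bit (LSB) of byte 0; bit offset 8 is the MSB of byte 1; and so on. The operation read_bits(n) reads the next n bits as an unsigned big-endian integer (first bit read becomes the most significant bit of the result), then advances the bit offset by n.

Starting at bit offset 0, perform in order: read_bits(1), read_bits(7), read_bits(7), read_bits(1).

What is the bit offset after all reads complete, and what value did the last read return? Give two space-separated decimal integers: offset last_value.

Answer: 16 1

Derivation:
Read 1: bits[0:1] width=1 -> value=1 (bin 1); offset now 1 = byte 0 bit 1; 23 bits remain
Read 2: bits[1:8] width=7 -> value=90 (bin 1011010); offset now 8 = byte 1 bit 0; 16 bits remain
Read 3: bits[8:15] width=7 -> value=49 (bin 0110001); offset now 15 = byte 1 bit 7; 9 bits remain
Read 4: bits[15:16] width=1 -> value=1 (bin 1); offset now 16 = byte 2 bit 0; 8 bits remain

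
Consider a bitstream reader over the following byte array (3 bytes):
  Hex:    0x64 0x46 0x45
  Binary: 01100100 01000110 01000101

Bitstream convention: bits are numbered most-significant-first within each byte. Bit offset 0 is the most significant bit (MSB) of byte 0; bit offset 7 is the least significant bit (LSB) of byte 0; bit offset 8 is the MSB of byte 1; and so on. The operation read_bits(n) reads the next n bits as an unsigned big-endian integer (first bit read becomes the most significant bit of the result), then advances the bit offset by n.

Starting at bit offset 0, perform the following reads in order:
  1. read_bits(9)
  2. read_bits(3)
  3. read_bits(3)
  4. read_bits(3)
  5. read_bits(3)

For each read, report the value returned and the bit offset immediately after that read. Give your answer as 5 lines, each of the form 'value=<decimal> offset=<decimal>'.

Read 1: bits[0:9] width=9 -> value=200 (bin 011001000); offset now 9 = byte 1 bit 1; 15 bits remain
Read 2: bits[9:12] width=3 -> value=4 (bin 100); offset now 12 = byte 1 bit 4; 12 bits remain
Read 3: bits[12:15] width=3 -> value=3 (bin 011); offset now 15 = byte 1 bit 7; 9 bits remain
Read 4: bits[15:18] width=3 -> value=1 (bin 001); offset now 18 = byte 2 bit 2; 6 bits remain
Read 5: bits[18:21] width=3 -> value=0 (bin 000); offset now 21 = byte 2 bit 5; 3 bits remain

Answer: value=200 offset=9
value=4 offset=12
value=3 offset=15
value=1 offset=18
value=0 offset=21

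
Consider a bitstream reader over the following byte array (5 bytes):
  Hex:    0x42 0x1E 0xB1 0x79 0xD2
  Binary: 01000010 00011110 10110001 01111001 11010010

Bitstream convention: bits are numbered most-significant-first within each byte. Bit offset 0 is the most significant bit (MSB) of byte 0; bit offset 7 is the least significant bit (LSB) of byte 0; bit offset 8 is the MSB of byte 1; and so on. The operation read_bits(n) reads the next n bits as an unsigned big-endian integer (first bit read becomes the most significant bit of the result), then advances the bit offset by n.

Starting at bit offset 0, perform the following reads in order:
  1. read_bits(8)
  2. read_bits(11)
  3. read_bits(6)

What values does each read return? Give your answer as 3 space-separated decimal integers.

Read 1: bits[0:8] width=8 -> value=66 (bin 01000010); offset now 8 = byte 1 bit 0; 32 bits remain
Read 2: bits[8:19] width=11 -> value=245 (bin 00011110101); offset now 19 = byte 2 bit 3; 21 bits remain
Read 3: bits[19:25] width=6 -> value=34 (bin 100010); offset now 25 = byte 3 bit 1; 15 bits remain

Answer: 66 245 34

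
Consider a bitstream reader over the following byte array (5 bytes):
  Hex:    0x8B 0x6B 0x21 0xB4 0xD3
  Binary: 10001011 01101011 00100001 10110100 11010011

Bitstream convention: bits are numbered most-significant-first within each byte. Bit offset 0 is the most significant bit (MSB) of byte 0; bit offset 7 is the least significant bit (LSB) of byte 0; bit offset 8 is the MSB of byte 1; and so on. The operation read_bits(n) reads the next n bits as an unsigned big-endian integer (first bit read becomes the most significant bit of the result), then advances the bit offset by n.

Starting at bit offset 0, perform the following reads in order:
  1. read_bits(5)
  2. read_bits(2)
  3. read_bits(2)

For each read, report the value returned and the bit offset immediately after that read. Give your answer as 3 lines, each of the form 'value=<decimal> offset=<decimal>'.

Read 1: bits[0:5] width=5 -> value=17 (bin 10001); offset now 5 = byte 0 bit 5; 35 bits remain
Read 2: bits[5:7] width=2 -> value=1 (bin 01); offset now 7 = byte 0 bit 7; 33 bits remain
Read 3: bits[7:9] width=2 -> value=2 (bin 10); offset now 9 = byte 1 bit 1; 31 bits remain

Answer: value=17 offset=5
value=1 offset=7
value=2 offset=9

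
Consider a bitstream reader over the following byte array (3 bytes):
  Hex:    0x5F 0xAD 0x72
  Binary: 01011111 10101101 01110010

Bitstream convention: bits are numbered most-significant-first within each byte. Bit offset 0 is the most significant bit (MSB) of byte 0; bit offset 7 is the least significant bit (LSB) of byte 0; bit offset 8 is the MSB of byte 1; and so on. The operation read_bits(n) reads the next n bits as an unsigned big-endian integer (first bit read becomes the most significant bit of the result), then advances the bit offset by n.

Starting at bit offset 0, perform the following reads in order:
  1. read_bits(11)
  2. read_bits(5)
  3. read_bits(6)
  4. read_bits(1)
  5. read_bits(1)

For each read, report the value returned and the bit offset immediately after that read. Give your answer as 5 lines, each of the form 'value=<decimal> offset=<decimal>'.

Read 1: bits[0:11] width=11 -> value=765 (bin 01011111101); offset now 11 = byte 1 bit 3; 13 bits remain
Read 2: bits[11:16] width=5 -> value=13 (bin 01101); offset now 16 = byte 2 bit 0; 8 bits remain
Read 3: bits[16:22] width=6 -> value=28 (bin 011100); offset now 22 = byte 2 bit 6; 2 bits remain
Read 4: bits[22:23] width=1 -> value=1 (bin 1); offset now 23 = byte 2 bit 7; 1 bits remain
Read 5: bits[23:24] width=1 -> value=0 (bin 0); offset now 24 = byte 3 bit 0; 0 bits remain

Answer: value=765 offset=11
value=13 offset=16
value=28 offset=22
value=1 offset=23
value=0 offset=24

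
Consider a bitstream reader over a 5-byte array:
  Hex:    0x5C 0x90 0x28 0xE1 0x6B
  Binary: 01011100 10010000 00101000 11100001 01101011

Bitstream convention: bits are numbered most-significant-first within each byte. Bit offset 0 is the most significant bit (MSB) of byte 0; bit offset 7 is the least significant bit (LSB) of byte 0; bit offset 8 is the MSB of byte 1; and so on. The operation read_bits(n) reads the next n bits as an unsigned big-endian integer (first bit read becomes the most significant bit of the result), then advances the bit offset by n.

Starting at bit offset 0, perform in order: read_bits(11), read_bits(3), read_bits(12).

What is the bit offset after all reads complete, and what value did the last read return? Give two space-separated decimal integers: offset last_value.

Answer: 26 163

Derivation:
Read 1: bits[0:11] width=11 -> value=740 (bin 01011100100); offset now 11 = byte 1 bit 3; 29 bits remain
Read 2: bits[11:14] width=3 -> value=4 (bin 100); offset now 14 = byte 1 bit 6; 26 bits remain
Read 3: bits[14:26] width=12 -> value=163 (bin 000010100011); offset now 26 = byte 3 bit 2; 14 bits remain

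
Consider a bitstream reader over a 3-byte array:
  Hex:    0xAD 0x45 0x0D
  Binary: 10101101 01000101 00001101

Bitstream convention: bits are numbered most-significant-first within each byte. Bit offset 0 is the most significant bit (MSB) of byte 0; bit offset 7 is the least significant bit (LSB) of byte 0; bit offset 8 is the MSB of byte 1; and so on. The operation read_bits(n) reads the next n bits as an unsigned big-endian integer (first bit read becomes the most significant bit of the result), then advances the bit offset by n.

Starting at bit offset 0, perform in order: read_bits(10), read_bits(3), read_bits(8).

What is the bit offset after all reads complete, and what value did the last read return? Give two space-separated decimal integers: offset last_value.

Answer: 21 161

Derivation:
Read 1: bits[0:10] width=10 -> value=693 (bin 1010110101); offset now 10 = byte 1 bit 2; 14 bits remain
Read 2: bits[10:13] width=3 -> value=0 (bin 000); offset now 13 = byte 1 bit 5; 11 bits remain
Read 3: bits[13:21] width=8 -> value=161 (bin 10100001); offset now 21 = byte 2 bit 5; 3 bits remain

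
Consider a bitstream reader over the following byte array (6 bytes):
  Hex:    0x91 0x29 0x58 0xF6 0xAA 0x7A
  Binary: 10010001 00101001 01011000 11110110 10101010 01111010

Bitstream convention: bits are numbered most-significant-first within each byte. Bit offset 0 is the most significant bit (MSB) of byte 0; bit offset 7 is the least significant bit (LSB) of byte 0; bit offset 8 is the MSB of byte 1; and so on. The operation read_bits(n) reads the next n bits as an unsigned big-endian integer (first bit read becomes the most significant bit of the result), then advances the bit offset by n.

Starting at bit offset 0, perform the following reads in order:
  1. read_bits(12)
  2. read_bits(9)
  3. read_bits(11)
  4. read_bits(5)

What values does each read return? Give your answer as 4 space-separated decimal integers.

Answer: 2322 299 246 21

Derivation:
Read 1: bits[0:12] width=12 -> value=2322 (bin 100100010010); offset now 12 = byte 1 bit 4; 36 bits remain
Read 2: bits[12:21] width=9 -> value=299 (bin 100101011); offset now 21 = byte 2 bit 5; 27 bits remain
Read 3: bits[21:32] width=11 -> value=246 (bin 00011110110); offset now 32 = byte 4 bit 0; 16 bits remain
Read 4: bits[32:37] width=5 -> value=21 (bin 10101); offset now 37 = byte 4 bit 5; 11 bits remain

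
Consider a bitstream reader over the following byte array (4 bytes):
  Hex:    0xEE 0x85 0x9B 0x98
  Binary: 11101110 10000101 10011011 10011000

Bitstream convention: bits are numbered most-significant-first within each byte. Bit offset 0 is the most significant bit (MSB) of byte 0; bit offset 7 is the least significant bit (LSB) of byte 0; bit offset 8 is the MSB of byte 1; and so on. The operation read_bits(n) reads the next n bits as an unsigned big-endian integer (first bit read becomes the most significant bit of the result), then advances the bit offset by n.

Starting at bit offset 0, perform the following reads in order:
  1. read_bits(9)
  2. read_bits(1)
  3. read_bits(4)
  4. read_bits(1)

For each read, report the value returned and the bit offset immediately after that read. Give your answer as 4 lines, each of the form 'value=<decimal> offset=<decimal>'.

Answer: value=477 offset=9
value=0 offset=10
value=1 offset=14
value=0 offset=15

Derivation:
Read 1: bits[0:9] width=9 -> value=477 (bin 111011101); offset now 9 = byte 1 bit 1; 23 bits remain
Read 2: bits[9:10] width=1 -> value=0 (bin 0); offset now 10 = byte 1 bit 2; 22 bits remain
Read 3: bits[10:14] width=4 -> value=1 (bin 0001); offset now 14 = byte 1 bit 6; 18 bits remain
Read 4: bits[14:15] width=1 -> value=0 (bin 0); offset now 15 = byte 1 bit 7; 17 bits remain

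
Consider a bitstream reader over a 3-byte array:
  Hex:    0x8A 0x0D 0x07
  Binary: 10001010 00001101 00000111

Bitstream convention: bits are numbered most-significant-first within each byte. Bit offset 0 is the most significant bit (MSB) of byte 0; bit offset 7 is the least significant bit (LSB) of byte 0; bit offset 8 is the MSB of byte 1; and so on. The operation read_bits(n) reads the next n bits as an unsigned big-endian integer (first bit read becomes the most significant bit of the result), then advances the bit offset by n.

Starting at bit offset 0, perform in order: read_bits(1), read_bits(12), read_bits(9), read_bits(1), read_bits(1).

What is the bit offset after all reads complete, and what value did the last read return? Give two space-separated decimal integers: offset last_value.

Answer: 24 1

Derivation:
Read 1: bits[0:1] width=1 -> value=1 (bin 1); offset now 1 = byte 0 bit 1; 23 bits remain
Read 2: bits[1:13] width=12 -> value=321 (bin 000101000001); offset now 13 = byte 1 bit 5; 11 bits remain
Read 3: bits[13:22] width=9 -> value=321 (bin 101000001); offset now 22 = byte 2 bit 6; 2 bits remain
Read 4: bits[22:23] width=1 -> value=1 (bin 1); offset now 23 = byte 2 bit 7; 1 bits remain
Read 5: bits[23:24] width=1 -> value=1 (bin 1); offset now 24 = byte 3 bit 0; 0 bits remain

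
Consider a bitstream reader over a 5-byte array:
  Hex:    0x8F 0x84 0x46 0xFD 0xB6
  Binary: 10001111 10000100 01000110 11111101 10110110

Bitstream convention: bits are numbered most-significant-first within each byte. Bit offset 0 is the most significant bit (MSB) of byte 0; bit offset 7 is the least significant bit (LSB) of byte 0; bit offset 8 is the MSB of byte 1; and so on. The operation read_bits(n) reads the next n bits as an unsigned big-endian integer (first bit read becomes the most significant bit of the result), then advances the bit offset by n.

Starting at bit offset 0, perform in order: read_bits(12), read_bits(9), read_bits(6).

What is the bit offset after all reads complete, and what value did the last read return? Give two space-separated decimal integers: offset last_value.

Read 1: bits[0:12] width=12 -> value=2296 (bin 100011111000); offset now 12 = byte 1 bit 4; 28 bits remain
Read 2: bits[12:21] width=9 -> value=136 (bin 010001000); offset now 21 = byte 2 bit 5; 19 bits remain
Read 3: bits[21:27] width=6 -> value=55 (bin 110111); offset now 27 = byte 3 bit 3; 13 bits remain

Answer: 27 55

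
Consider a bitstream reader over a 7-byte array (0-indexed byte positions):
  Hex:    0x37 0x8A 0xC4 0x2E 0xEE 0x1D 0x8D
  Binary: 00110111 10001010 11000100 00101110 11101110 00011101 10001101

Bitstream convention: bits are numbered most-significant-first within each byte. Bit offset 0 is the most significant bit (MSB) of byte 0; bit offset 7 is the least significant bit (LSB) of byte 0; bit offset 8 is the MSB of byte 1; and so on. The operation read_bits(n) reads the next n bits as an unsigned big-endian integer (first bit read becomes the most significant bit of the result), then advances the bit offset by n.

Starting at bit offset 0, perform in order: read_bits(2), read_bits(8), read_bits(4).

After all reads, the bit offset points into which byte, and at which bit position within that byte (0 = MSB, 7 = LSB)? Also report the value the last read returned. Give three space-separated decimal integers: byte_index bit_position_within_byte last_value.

Read 1: bits[0:2] width=2 -> value=0 (bin 00); offset now 2 = byte 0 bit 2; 54 bits remain
Read 2: bits[2:10] width=8 -> value=222 (bin 11011110); offset now 10 = byte 1 bit 2; 46 bits remain
Read 3: bits[10:14] width=4 -> value=2 (bin 0010); offset now 14 = byte 1 bit 6; 42 bits remain

Answer: 1 6 2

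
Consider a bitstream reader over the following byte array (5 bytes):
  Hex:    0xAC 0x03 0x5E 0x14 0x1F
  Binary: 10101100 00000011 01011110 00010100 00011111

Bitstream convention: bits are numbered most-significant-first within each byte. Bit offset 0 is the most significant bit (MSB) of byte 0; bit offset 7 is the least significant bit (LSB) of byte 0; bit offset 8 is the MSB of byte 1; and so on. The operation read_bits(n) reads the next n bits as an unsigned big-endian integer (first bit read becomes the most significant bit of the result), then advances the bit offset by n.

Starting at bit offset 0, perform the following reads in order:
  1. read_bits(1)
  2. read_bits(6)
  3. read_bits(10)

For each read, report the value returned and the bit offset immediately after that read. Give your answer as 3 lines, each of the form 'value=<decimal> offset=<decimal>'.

Read 1: bits[0:1] width=1 -> value=1 (bin 1); offset now 1 = byte 0 bit 1; 39 bits remain
Read 2: bits[1:7] width=6 -> value=22 (bin 010110); offset now 7 = byte 0 bit 7; 33 bits remain
Read 3: bits[7:17] width=10 -> value=6 (bin 0000000110); offset now 17 = byte 2 bit 1; 23 bits remain

Answer: value=1 offset=1
value=22 offset=7
value=6 offset=17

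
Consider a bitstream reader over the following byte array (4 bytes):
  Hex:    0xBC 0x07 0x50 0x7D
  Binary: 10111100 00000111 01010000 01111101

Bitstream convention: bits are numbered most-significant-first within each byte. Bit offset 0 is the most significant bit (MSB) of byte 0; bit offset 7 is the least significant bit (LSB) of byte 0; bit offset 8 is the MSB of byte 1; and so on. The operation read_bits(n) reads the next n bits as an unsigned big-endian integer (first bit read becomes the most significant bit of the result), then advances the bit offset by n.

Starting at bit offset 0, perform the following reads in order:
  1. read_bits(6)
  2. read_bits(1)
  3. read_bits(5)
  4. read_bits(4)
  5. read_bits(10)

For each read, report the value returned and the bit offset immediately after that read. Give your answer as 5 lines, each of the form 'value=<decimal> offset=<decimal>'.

Answer: value=47 offset=6
value=0 offset=7
value=0 offset=12
value=7 offset=16
value=321 offset=26

Derivation:
Read 1: bits[0:6] width=6 -> value=47 (bin 101111); offset now 6 = byte 0 bit 6; 26 bits remain
Read 2: bits[6:7] width=1 -> value=0 (bin 0); offset now 7 = byte 0 bit 7; 25 bits remain
Read 3: bits[7:12] width=5 -> value=0 (bin 00000); offset now 12 = byte 1 bit 4; 20 bits remain
Read 4: bits[12:16] width=4 -> value=7 (bin 0111); offset now 16 = byte 2 bit 0; 16 bits remain
Read 5: bits[16:26] width=10 -> value=321 (bin 0101000001); offset now 26 = byte 3 bit 2; 6 bits remain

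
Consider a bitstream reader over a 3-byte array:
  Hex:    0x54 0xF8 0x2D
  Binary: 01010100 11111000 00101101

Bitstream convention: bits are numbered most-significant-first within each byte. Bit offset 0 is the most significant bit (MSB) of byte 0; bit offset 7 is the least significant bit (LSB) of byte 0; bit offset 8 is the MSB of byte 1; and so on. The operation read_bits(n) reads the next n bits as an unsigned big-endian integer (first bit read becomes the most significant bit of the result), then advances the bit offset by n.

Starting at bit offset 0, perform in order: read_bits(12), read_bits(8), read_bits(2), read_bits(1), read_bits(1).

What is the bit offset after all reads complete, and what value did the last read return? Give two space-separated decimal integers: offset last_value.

Read 1: bits[0:12] width=12 -> value=1359 (bin 010101001111); offset now 12 = byte 1 bit 4; 12 bits remain
Read 2: bits[12:20] width=8 -> value=130 (bin 10000010); offset now 20 = byte 2 bit 4; 4 bits remain
Read 3: bits[20:22] width=2 -> value=3 (bin 11); offset now 22 = byte 2 bit 6; 2 bits remain
Read 4: bits[22:23] width=1 -> value=0 (bin 0); offset now 23 = byte 2 bit 7; 1 bits remain
Read 5: bits[23:24] width=1 -> value=1 (bin 1); offset now 24 = byte 3 bit 0; 0 bits remain

Answer: 24 1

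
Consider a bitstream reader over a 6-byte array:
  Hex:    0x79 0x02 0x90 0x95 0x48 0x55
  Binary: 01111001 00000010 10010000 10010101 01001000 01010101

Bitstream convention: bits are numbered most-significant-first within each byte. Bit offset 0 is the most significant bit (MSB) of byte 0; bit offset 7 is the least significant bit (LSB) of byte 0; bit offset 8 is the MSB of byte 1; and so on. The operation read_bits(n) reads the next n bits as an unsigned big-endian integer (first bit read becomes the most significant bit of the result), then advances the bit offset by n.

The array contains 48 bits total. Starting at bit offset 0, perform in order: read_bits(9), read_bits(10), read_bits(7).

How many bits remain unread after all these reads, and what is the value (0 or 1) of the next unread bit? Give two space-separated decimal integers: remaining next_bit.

Read 1: bits[0:9] width=9 -> value=242 (bin 011110010); offset now 9 = byte 1 bit 1; 39 bits remain
Read 2: bits[9:19] width=10 -> value=20 (bin 0000010100); offset now 19 = byte 2 bit 3; 29 bits remain
Read 3: bits[19:26] width=7 -> value=66 (bin 1000010); offset now 26 = byte 3 bit 2; 22 bits remain

Answer: 22 0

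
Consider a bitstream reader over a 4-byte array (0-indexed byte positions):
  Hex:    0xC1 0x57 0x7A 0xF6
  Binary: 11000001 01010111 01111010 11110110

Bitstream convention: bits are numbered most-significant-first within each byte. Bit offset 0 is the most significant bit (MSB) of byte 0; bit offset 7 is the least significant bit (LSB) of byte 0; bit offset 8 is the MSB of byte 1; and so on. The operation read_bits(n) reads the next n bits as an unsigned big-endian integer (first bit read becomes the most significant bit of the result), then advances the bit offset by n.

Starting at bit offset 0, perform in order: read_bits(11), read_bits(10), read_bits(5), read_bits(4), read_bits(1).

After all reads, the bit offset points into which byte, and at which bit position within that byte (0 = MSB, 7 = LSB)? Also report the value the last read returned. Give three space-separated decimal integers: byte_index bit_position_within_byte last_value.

Read 1: bits[0:11] width=11 -> value=1546 (bin 11000001010); offset now 11 = byte 1 bit 3; 21 bits remain
Read 2: bits[11:21] width=10 -> value=751 (bin 1011101111); offset now 21 = byte 2 bit 5; 11 bits remain
Read 3: bits[21:26] width=5 -> value=11 (bin 01011); offset now 26 = byte 3 bit 2; 6 bits remain
Read 4: bits[26:30] width=4 -> value=13 (bin 1101); offset now 30 = byte 3 bit 6; 2 bits remain
Read 5: bits[30:31] width=1 -> value=1 (bin 1); offset now 31 = byte 3 bit 7; 1 bits remain

Answer: 3 7 1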